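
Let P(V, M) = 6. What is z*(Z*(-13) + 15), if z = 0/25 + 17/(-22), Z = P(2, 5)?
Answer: 1071/22 ≈ 48.682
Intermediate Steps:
Z = 6
z = -17/22 (z = 0*(1/25) + 17*(-1/22) = 0 - 17/22 = -17/22 ≈ -0.77273)
z*(Z*(-13) + 15) = -17*(6*(-13) + 15)/22 = -17*(-78 + 15)/22 = -17/22*(-63) = 1071/22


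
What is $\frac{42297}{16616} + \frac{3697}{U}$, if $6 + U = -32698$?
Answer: $\frac{165231467}{67926208} \approx 2.4325$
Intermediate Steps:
$U = -32704$ ($U = -6 - 32698 = -32704$)
$\frac{42297}{16616} + \frac{3697}{U} = \frac{42297}{16616} + \frac{3697}{-32704} = 42297 \cdot \frac{1}{16616} + 3697 \left(- \frac{1}{32704}\right) = \frac{42297}{16616} - \frac{3697}{32704} = \frac{165231467}{67926208}$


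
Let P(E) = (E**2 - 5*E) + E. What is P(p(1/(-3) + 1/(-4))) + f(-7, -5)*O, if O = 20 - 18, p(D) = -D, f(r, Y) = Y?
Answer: -1727/144 ≈ -11.993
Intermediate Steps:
P(E) = E**2 - 4*E
O = 2
P(p(1/(-3) + 1/(-4))) + f(-7, -5)*O = (-(1/(-3) + 1/(-4)))*(-4 - (1/(-3) + 1/(-4))) - 5*2 = (-(1*(-1/3) + 1*(-1/4)))*(-4 - (1*(-1/3) + 1*(-1/4))) - 10 = (-(-1/3 - 1/4))*(-4 - (-1/3 - 1/4)) - 10 = (-1*(-7/12))*(-4 - 1*(-7/12)) - 10 = 7*(-4 + 7/12)/12 - 10 = (7/12)*(-41/12) - 10 = -287/144 - 10 = -1727/144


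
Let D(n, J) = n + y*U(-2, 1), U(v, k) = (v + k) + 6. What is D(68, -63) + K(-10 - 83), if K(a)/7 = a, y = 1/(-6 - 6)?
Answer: -7001/12 ≈ -583.42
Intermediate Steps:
U(v, k) = 6 + k + v (U(v, k) = (k + v) + 6 = 6 + k + v)
y = -1/12 (y = 1/(-12) = -1/12 ≈ -0.083333)
K(a) = 7*a
D(n, J) = -5/12 + n (D(n, J) = n - (6 + 1 - 2)/12 = n - 1/12*5 = n - 5/12 = -5/12 + n)
D(68, -63) + K(-10 - 83) = (-5/12 + 68) + 7*(-10 - 83) = 811/12 + 7*(-93) = 811/12 - 651 = -7001/12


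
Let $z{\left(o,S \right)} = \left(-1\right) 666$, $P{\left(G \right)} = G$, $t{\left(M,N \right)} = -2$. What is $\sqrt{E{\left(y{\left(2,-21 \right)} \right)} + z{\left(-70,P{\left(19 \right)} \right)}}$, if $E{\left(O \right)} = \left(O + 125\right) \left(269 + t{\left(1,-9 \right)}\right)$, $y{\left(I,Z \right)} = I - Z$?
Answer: $5 \sqrt{1554} \approx 197.1$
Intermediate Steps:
$E{\left(O \right)} = 33375 + 267 O$ ($E{\left(O \right)} = \left(O + 125\right) \left(269 - 2\right) = \left(125 + O\right) 267 = 33375 + 267 O$)
$z{\left(o,S \right)} = -666$
$\sqrt{E{\left(y{\left(2,-21 \right)} \right)} + z{\left(-70,P{\left(19 \right)} \right)}} = \sqrt{\left(33375 + 267 \left(2 - -21\right)\right) - 666} = \sqrt{\left(33375 + 267 \left(2 + 21\right)\right) - 666} = \sqrt{\left(33375 + 267 \cdot 23\right) - 666} = \sqrt{\left(33375 + 6141\right) - 666} = \sqrt{39516 - 666} = \sqrt{38850} = 5 \sqrt{1554}$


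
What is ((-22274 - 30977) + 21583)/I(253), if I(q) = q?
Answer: -31668/253 ≈ -125.17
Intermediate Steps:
((-22274 - 30977) + 21583)/I(253) = ((-22274 - 30977) + 21583)/253 = (-53251 + 21583)*(1/253) = -31668*1/253 = -31668/253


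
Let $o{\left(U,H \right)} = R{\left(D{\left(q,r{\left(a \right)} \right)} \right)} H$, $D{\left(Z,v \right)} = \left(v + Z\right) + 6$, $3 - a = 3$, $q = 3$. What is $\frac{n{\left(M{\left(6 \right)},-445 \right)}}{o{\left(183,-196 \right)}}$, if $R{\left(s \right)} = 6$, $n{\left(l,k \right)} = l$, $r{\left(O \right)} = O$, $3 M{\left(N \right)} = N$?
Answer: $- \frac{1}{588} \approx -0.0017007$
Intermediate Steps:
$M{\left(N \right)} = \frac{N}{3}$
$a = 0$ ($a = 3 - 3 = 0$)
$D{\left(Z,v \right)} = 6 + Z + v$ ($D{\left(Z,v \right)} = \left(Z + v\right) + 6 = 6 + Z + v$)
$o{\left(U,H \right)} = 6 H$
$\frac{n{\left(M{\left(6 \right)},-445 \right)}}{o{\left(183,-196 \right)}} = \frac{\frac{1}{3} \cdot 6}{6 \left(-196\right)} = \frac{2}{-1176} = 2 \left(- \frac{1}{1176}\right) = - \frac{1}{588}$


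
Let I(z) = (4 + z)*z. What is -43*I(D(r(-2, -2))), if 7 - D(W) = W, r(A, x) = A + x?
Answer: -7095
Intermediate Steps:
D(W) = 7 - W
I(z) = z*(4 + z)
-43*I(D(r(-2, -2))) = -43*(7 - (-2 - 2))*(4 + (7 - (-2 - 2))) = -43*(7 - 1*(-4))*(4 + (7 - 1*(-4))) = -43*(7 + 4)*(4 + (7 + 4)) = -473*(4 + 11) = -473*15 = -43*165 = -7095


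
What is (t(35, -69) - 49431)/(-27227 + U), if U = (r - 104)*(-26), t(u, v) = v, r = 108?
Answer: 49500/27331 ≈ 1.8111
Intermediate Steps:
U = -104 (U = (108 - 104)*(-26) = 4*(-26) = -104)
(t(35, -69) - 49431)/(-27227 + U) = (-69 - 49431)/(-27227 - 104) = -49500/(-27331) = -49500*(-1/27331) = 49500/27331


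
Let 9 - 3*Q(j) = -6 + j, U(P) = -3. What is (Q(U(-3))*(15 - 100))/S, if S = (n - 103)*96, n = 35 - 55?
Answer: 85/1968 ≈ 0.043191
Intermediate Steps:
n = -20
Q(j) = 5 - j/3 (Q(j) = 3 - (-6 + j)/3 = 3 + (2 - j/3) = 5 - j/3)
S = -11808 (S = (-20 - 103)*96 = -123*96 = -11808)
(Q(U(-3))*(15 - 100))/S = ((5 - ⅓*(-3))*(15 - 100))/(-11808) = ((5 + 1)*(-85))*(-1/11808) = (6*(-85))*(-1/11808) = -510*(-1/11808) = 85/1968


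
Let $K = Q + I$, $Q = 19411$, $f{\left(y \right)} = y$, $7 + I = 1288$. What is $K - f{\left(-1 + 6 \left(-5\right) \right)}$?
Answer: $20723$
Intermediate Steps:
$I = 1281$ ($I = -7 + 1288 = 1281$)
$K = 20692$ ($K = 19411 + 1281 = 20692$)
$K - f{\left(-1 + 6 \left(-5\right) \right)} = 20692 - \left(-1 + 6 \left(-5\right)\right) = 20692 - \left(-1 - 30\right) = 20692 - -31 = 20692 + 31 = 20723$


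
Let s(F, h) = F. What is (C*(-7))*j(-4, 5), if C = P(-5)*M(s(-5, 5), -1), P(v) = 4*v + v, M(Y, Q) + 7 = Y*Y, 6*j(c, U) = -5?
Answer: -2625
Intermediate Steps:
j(c, U) = -⅚ (j(c, U) = (⅙)*(-5) = -⅚)
M(Y, Q) = -7 + Y² (M(Y, Q) = -7 + Y*Y = -7 + Y²)
P(v) = 5*v
C = -450 (C = (5*(-5))*(-7 + (-5)²) = -25*(-7 + 25) = -25*18 = -450)
(C*(-7))*j(-4, 5) = -450*(-7)*(-⅚) = 3150*(-⅚) = -2625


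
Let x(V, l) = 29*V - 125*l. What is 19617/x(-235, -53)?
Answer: -19617/190 ≈ -103.25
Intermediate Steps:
x(V, l) = -125*l + 29*V
19617/x(-235, -53) = 19617/(-125*(-53) + 29*(-235)) = 19617/(6625 - 6815) = 19617/(-190) = 19617*(-1/190) = -19617/190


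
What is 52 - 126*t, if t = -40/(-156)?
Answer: 256/13 ≈ 19.692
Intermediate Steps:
t = 10/39 (t = -40*(-1/156) = 10/39 ≈ 0.25641)
52 - 126*t = 52 - 126*10/39 = 52 - 420/13 = 256/13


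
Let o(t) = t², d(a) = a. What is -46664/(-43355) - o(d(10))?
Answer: -4288836/43355 ≈ -98.924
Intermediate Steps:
-46664/(-43355) - o(d(10)) = -46664/(-43355) - 1*10² = -46664*(-1/43355) - 1*100 = 46664/43355 - 100 = -4288836/43355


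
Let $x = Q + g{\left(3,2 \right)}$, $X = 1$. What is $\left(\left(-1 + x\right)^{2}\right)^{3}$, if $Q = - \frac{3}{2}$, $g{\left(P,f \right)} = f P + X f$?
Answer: $\frac{1771561}{64} \approx 27681.0$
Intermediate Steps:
$g{\left(P,f \right)} = f + P f$ ($g{\left(P,f \right)} = f P + 1 f = P f + f = f + P f$)
$Q = - \frac{3}{2}$ ($Q = \left(-3\right) \frac{1}{2} = - \frac{3}{2} \approx -1.5$)
$x = \frac{13}{2}$ ($x = - \frac{3}{2} + 2 \left(1 + 3\right) = - \frac{3}{2} + 2 \cdot 4 = - \frac{3}{2} + 8 = \frac{13}{2} \approx 6.5$)
$\left(\left(-1 + x\right)^{2}\right)^{3} = \left(\left(-1 + \frac{13}{2}\right)^{2}\right)^{3} = \left(\left(\frac{11}{2}\right)^{2}\right)^{3} = \left(\frac{121}{4}\right)^{3} = \frac{1771561}{64}$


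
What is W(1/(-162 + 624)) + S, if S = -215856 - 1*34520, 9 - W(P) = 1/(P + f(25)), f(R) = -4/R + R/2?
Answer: -17845164067/71276 ≈ -2.5037e+5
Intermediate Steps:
f(R) = R/2 - 4/R (f(R) = -4/R + R*(½) = -4/R + R/2 = R/2 - 4/R)
W(P) = 9 - 1/(617/50 + P) (W(P) = 9 - 1/(P + ((½)*25 - 4/25)) = 9 - 1/(P + (25/2 - 4*1/25)) = 9 - 1/(P + (25/2 - 4/25)) = 9 - 1/(P + 617/50) = 9 - 1/(617/50 + P))
S = -250376 (S = -215856 - 34520 = -250376)
W(1/(-162 + 624)) + S = (5503 + 450/(-162 + 624))/(617 + 50/(-162 + 624)) - 250376 = (5503 + 450/462)/(617 + 50/462) - 250376 = (5503 + 450*(1/462))/(617 + 50*(1/462)) - 250376 = (5503 + 75/77)/(617 + 25/231) - 250376 = (423806/77)/(142552/231) - 250376 = (231/142552)*(423806/77) - 250376 = 635709/71276 - 250376 = -17845164067/71276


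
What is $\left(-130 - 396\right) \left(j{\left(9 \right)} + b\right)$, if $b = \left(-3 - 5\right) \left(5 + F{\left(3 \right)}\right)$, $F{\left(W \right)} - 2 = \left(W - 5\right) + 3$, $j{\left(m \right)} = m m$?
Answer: $-8942$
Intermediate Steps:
$j{\left(m \right)} = m^{2}$
$F{\left(W \right)} = W$ ($F{\left(W \right)} = 2 + \left(\left(W - 5\right) + 3\right) = 2 + \left(\left(-5 + W\right) + 3\right) = 2 + \left(-2 + W\right) = W$)
$b = -64$ ($b = \left(-3 - 5\right) \left(5 + 3\right) = \left(-8\right) 8 = -64$)
$\left(-130 - 396\right) \left(j{\left(9 \right)} + b\right) = \left(-130 - 396\right) \left(9^{2} - 64\right) = - 526 \left(81 - 64\right) = \left(-526\right) 17 = -8942$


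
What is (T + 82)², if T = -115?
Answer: 1089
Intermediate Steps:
(T + 82)² = (-115 + 82)² = (-33)² = 1089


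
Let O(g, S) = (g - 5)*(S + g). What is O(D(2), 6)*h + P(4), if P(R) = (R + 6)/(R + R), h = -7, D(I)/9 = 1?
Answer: -1675/4 ≈ -418.75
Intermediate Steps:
D(I) = 9 (D(I) = 9*1 = 9)
P(R) = (6 + R)/(2*R) (P(R) = (6 + R)/((2*R)) = (6 + R)*(1/(2*R)) = (6 + R)/(2*R))
O(g, S) = (-5 + g)*(S + g)
O(D(2), 6)*h + P(4) = (9**2 - 5*6 - 5*9 + 6*9)*(-7) + (1/2)*(6 + 4)/4 = (81 - 30 - 45 + 54)*(-7) + (1/2)*(1/4)*10 = 60*(-7) + 5/4 = -420 + 5/4 = -1675/4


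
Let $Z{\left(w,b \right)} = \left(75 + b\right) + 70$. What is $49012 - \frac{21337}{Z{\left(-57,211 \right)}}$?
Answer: $\frac{17426935}{356} \approx 48952.0$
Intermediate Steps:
$Z{\left(w,b \right)} = 145 + b$
$49012 - \frac{21337}{Z{\left(-57,211 \right)}} = 49012 - \frac{21337}{145 + 211} = 49012 - \frac{21337}{356} = \frac{17426935}{356}$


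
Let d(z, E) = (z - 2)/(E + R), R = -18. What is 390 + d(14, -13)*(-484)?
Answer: 17898/31 ≈ 577.35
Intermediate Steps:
d(z, E) = (-2 + z)/(-18 + E) (d(z, E) = (z - 2)/(E - 18) = (-2 + z)/(-18 + E))
390 + d(14, -13)*(-484) = 390 + ((-2 + 14)/(-18 - 13))*(-484) = 390 + (12/(-31))*(-484) = 390 - 1/31*12*(-484) = 390 - 12/31*(-484) = 390 + 5808/31 = 17898/31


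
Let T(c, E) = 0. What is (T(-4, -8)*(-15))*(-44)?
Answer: 0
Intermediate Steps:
(T(-4, -8)*(-15))*(-44) = (0*(-15))*(-44) = 0*(-44) = 0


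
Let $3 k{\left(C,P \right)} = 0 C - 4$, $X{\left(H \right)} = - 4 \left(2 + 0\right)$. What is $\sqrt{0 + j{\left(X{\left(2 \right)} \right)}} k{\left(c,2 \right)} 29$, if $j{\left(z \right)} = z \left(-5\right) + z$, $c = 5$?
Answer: $- \frac{464 \sqrt{2}}{3} \approx -218.73$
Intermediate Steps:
$X{\left(H \right)} = -8$ ($X{\left(H \right)} = \left(-4\right) 2 = -8$)
$k{\left(C,P \right)} = - \frac{4}{3}$ ($k{\left(C,P \right)} = \frac{0 C - 4}{3} = \frac{0 - 4}{3} = \frac{1}{3} \left(-4\right) = - \frac{4}{3}$)
$j{\left(z \right)} = - 4 z$ ($j{\left(z \right)} = - 5 z + z = - 4 z$)
$\sqrt{0 + j{\left(X{\left(2 \right)} \right)}} k{\left(c,2 \right)} 29 = \sqrt{0 - -32} \left(- \frac{4}{3}\right) 29 = \sqrt{0 + 32} \left(- \frac{4}{3}\right) 29 = \sqrt{32} \left(- \frac{4}{3}\right) 29 = 4 \sqrt{2} \left(- \frac{4}{3}\right) 29 = - \frac{16 \sqrt{2}}{3} \cdot 29 = - \frac{464 \sqrt{2}}{3}$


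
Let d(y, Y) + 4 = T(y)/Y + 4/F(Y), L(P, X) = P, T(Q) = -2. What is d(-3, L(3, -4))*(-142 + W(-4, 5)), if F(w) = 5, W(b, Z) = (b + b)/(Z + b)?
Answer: 580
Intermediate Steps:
W(b, Z) = 2*b/(Z + b) (W(b, Z) = (2*b)/(Z + b) = 2*b/(Z + b))
d(y, Y) = -16/5 - 2/Y (d(y, Y) = -4 + (-2/Y + 4/5) = -4 + (-2/Y + 4*(⅕)) = -4 + (-2/Y + ⅘) = -4 + (⅘ - 2/Y) = -16/5 - 2/Y)
d(-3, L(3, -4))*(-142 + W(-4, 5)) = (-16/5 - 2/3)*(-142 + 2*(-4)/(5 - 4)) = (-16/5 - 2*⅓)*(-142 + 2*(-4)/1) = (-16/5 - ⅔)*(-142 + 2*(-4)*1) = -58*(-142 - 8)/15 = -58/15*(-150) = 580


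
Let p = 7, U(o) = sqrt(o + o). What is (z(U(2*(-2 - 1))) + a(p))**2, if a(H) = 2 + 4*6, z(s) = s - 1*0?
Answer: 664 + 104*I*sqrt(3) ≈ 664.0 + 180.13*I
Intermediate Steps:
U(o) = sqrt(2)*sqrt(o) (U(o) = sqrt(2*o) = sqrt(2)*sqrt(o))
z(s) = s (z(s) = s + 0 = s)
a(H) = 26 (a(H) = 2 + 24 = 26)
(z(U(2*(-2 - 1))) + a(p))**2 = (sqrt(2)*sqrt(2*(-2 - 1)) + 26)**2 = (sqrt(2)*sqrt(2*(-3)) + 26)**2 = (sqrt(2)*sqrt(-6) + 26)**2 = (sqrt(2)*(I*sqrt(6)) + 26)**2 = (2*I*sqrt(3) + 26)**2 = (26 + 2*I*sqrt(3))**2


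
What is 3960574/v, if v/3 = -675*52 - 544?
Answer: -1980287/53466 ≈ -37.038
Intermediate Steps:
v = -106932 (v = 3*(-675*52 - 544) = 3*(-35100 - 544) = 3*(-35644) = -106932)
3960574/v = 3960574/(-106932) = 3960574*(-1/106932) = -1980287/53466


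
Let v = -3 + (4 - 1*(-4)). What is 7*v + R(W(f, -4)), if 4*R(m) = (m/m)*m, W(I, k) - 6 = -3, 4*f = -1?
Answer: 143/4 ≈ 35.750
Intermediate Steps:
f = -¼ (f = (¼)*(-1) = -¼ ≈ -0.25000)
v = 5 (v = -3 + (4 + 4) = -3 + 8 = 5)
W(I, k) = 3 (W(I, k) = 6 - 3 = 3)
R(m) = m/4 (R(m) = ((m/m)*m)/4 = (1*m)/4 = m/4)
7*v + R(W(f, -4)) = 7*5 + (¼)*3 = 35 + ¾ = 143/4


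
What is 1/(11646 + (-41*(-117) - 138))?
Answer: 1/16305 ≈ 6.1331e-5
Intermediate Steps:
1/(11646 + (-41*(-117) - 138)) = 1/(11646 + (4797 - 138)) = 1/(11646 + 4659) = 1/16305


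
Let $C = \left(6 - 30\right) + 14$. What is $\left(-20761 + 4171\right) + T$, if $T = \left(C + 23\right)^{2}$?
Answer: $-16421$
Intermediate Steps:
$C = -10$ ($C = -24 + 14 = -10$)
$T = 169$ ($T = \left(-10 + 23\right)^{2} = 13^{2} = 169$)
$\left(-20761 + 4171\right) + T = \left(-20761 + 4171\right) + 169 = -16590 + 169 = -16421$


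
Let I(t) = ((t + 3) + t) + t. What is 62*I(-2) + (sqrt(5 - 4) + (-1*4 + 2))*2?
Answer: -188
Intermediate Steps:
I(t) = 3 + 3*t (I(t) = ((3 + t) + t) + t = (3 + 2*t) + t = 3 + 3*t)
62*I(-2) + (sqrt(5 - 4) + (-1*4 + 2))*2 = 62*(3 + 3*(-2)) + (sqrt(5 - 4) + (-1*4 + 2))*2 = 62*(3 - 6) + (sqrt(1) + (-4 + 2))*2 = 62*(-3) + (1 - 2)*2 = -186 - 1*2 = -186 - 2 = -188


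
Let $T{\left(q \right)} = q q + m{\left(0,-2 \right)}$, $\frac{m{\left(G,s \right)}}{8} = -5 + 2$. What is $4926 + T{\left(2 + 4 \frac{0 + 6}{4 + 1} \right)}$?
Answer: $\frac{123706}{25} \approx 4948.2$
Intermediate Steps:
$m{\left(G,s \right)} = -24$ ($m{\left(G,s \right)} = 8 \left(-5 + 2\right) = 8 \left(-3\right) = -24$)
$T{\left(q \right)} = -24 + q^{2}$ ($T{\left(q \right)} = q q - 24 = q^{2} - 24 = -24 + q^{2}$)
$4926 + T{\left(2 + 4 \frac{0 + 6}{4 + 1} \right)} = 4926 - \left(24 - \left(2 + 4 \frac{0 + 6}{4 + 1}\right)^{2}\right) = 4926 - \left(24 - \left(2 + 4 \cdot \frac{6}{5}\right)^{2}\right) = 4926 - \left(24 - \left(2 + \frac{24}{5}\right)^{2}\right) = 4926 - \left(24 - \left(\frac{34}{5}\right)^{2}\right) = 4926 + \left(-24 + \frac{1156}{25}\right) = 4926 + \frac{556}{25} = \frac{123706}{25}$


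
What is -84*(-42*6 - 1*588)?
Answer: 70560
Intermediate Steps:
-84*(-42*6 - 1*588) = -84*(-252 - 588) = -84*(-840) = 70560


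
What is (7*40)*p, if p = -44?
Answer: -12320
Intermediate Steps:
(7*40)*p = (7*40)*(-44) = 280*(-44) = -12320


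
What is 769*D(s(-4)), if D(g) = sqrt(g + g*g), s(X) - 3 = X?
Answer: 0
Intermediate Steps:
s(X) = 3 + X
D(g) = sqrt(g + g**2)
769*D(s(-4)) = 769*sqrt((3 - 4)*(1 + (3 - 4))) = 769*sqrt(-(1 - 1)) = 769*sqrt(-1*0) = 769*sqrt(0) = 769*0 = 0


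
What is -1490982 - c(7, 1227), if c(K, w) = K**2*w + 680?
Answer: -1551785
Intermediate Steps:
c(K, w) = 680 + w*K**2 (c(K, w) = w*K**2 + 680 = 680 + w*K**2)
-1490982 - c(7, 1227) = -1490982 - (680 + 1227*7**2) = -1490982 - (680 + 1227*49) = -1490982 - (680 + 60123) = -1490982 - 1*60803 = -1490982 - 60803 = -1551785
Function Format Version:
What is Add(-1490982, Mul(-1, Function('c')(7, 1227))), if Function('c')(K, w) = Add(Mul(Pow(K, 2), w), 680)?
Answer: -1551785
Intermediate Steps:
Function('c')(K, w) = Add(680, Mul(w, Pow(K, 2))) (Function('c')(K, w) = Add(Mul(w, Pow(K, 2)), 680) = Add(680, Mul(w, Pow(K, 2))))
Add(-1490982, Mul(-1, Function('c')(7, 1227))) = Add(-1490982, Mul(-1, Add(680, Mul(1227, Pow(7, 2))))) = Add(-1490982, Mul(-1, Add(680, Mul(1227, 49)))) = Add(-1490982, Mul(-1, Add(680, 60123))) = Add(-1490982, Mul(-1, 60803)) = Add(-1490982, -60803) = -1551785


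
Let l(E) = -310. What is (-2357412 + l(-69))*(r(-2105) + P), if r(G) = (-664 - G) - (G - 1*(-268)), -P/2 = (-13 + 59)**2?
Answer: 2249266788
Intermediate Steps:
P = -4232 (P = -2*(-13 + 59)**2 = -2*46**2 = -2*2116 = -4232)
r(G) = -932 - 2*G (r(G) = (-664 - G) - (G + 268) = (-664 - G) - (268 + G) = (-664 - G) + (-268 - G) = -932 - 2*G)
(-2357412 + l(-69))*(r(-2105) + P) = (-2357412 - 310)*((-932 - 2*(-2105)) - 4232) = -2357722*((-932 + 4210) - 4232) = -2357722*(3278 - 4232) = -2357722*(-954) = 2249266788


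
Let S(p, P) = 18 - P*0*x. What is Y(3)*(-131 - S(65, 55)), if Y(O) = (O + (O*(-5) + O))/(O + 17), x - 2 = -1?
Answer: 1341/20 ≈ 67.050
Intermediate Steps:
x = 1 (x = 2 - 1 = 1)
S(p, P) = 18 (S(p, P) = 18 - P*0 = 18 - 0 = 18 - 1*0 = 18 + 0 = 18)
Y(O) = -3*O/(17 + O) (Y(O) = (O + (-5*O + O))/(17 + O) = (O - 4*O)/(17 + O) = (-3*O)/(17 + O) = -3*O/(17 + O))
Y(3)*(-131 - S(65, 55)) = (-3*3/(17 + 3))*(-131 - 1*18) = (-3*3/20)*(-131 - 18) = -3*3*1/20*(-149) = -9/20*(-149) = 1341/20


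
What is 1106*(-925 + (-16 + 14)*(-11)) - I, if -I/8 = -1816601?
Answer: -15531526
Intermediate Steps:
I = 14532808 (I = -8*(-1816601) = 14532808)
1106*(-925 + (-16 + 14)*(-11)) - I = 1106*(-925 + (-16 + 14)*(-11)) - 1*14532808 = 1106*(-925 - 2*(-11)) - 14532808 = 1106*(-925 + 22) - 14532808 = 1106*(-903) - 14532808 = -998718 - 14532808 = -15531526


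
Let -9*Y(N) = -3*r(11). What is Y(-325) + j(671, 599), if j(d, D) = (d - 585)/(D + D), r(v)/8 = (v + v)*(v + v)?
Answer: 2319457/1797 ≈ 1290.7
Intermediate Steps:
r(v) = 32*v² (r(v) = 8*((v + v)*(v + v)) = 8*((2*v)*(2*v)) = 8*(4*v²) = 32*v²)
j(d, D) = (-585 + d)/(2*D) (j(d, D) = (-585 + d)/((2*D)) = (-585 + d)*(1/(2*D)) = (-585 + d)/(2*D))
Y(N) = 3872/3 (Y(N) = -(-1)*32*11²/3 = -(-1)*32*121/3 = -(-1)*3872/3 = -⅑*(-11616) = 3872/3)
Y(-325) + j(671, 599) = 3872/3 + (½)*(-585 + 671)/599 = 3872/3 + (½)*(1/599)*86 = 3872/3 + 43/599 = 2319457/1797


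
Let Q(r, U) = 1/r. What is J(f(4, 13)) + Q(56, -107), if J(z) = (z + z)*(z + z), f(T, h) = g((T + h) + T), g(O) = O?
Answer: 98785/56 ≈ 1764.0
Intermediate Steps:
f(T, h) = h + 2*T (f(T, h) = (T + h) + T = h + 2*T)
J(z) = 4*z² (J(z) = (2*z)*(2*z) = 4*z²)
J(f(4, 13)) + Q(56, -107) = 4*(13 + 2*4)² + 1/56 = 4*(13 + 8)² + 1/56 = 4*21² + 1/56 = 4*441 + 1/56 = 1764 + 1/56 = 98785/56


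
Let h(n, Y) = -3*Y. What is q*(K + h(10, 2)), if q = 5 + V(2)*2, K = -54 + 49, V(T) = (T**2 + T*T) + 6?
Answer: -363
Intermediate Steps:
V(T) = 6 + 2*T**2 (V(T) = (T**2 + T**2) + 6 = 2*T**2 + 6 = 6 + 2*T**2)
K = -5
q = 33 (q = 5 + (6 + 2*2**2)*2 = 5 + (6 + 2*4)*2 = 5 + (6 + 8)*2 = 5 + 14*2 = 5 + 28 = 33)
q*(K + h(10, 2)) = 33*(-5 - 3*2) = 33*(-5 - 6) = 33*(-11) = -363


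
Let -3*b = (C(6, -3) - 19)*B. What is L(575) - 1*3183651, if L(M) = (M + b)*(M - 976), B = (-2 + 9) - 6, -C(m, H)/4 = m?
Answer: -10259921/3 ≈ -3.4200e+6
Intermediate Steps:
C(m, H) = -4*m
B = 1 (B = 7 - 6 = 1)
b = 43/3 (b = -(-4*6 - 19)/3 = -(-24 - 19)/3 = -(-43)/3 = -⅓*(-43) = 43/3 ≈ 14.333)
L(M) = (-976 + M)*(43/3 + M) (L(M) = (M + 43/3)*(M - 976) = (43/3 + M)*(-976 + M) = (-976 + M)*(43/3 + M))
L(575) - 1*3183651 = (-41968/3 + 575² - 2885/3*575) - 1*3183651 = (-41968/3 + 330625 - 1658875/3) - 3183651 = -708968/3 - 3183651 = -10259921/3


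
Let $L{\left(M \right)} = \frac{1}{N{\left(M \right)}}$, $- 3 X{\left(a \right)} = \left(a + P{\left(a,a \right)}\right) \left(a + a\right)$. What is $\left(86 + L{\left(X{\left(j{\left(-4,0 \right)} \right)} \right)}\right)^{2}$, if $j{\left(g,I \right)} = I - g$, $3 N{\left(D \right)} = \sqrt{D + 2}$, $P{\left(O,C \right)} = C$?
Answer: $\frac{428941}{58} - \frac{258 i \sqrt{174}}{29} \approx 7395.5 - 117.35 i$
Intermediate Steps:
$N{\left(D \right)} = \frac{\sqrt{2 + D}}{3}$ ($N{\left(D \right)} = \frac{\sqrt{D + 2}}{3} = \frac{\sqrt{2 + D}}{3}$)
$X{\left(a \right)} = - \frac{4 a^{2}}{3}$ ($X{\left(a \right)} = - \frac{\left(a + a\right) \left(a + a\right)}{3} = - \frac{2 a 2 a}{3} = - \frac{4 a^{2}}{3}$)
$L{\left(M \right)} = \frac{3}{\sqrt{2 + M}}$ ($L{\left(M \right)} = \frac{1}{\frac{1}{3} \sqrt{2 + M}} = \frac{3}{\sqrt{2 + M}}$)
$\left(86 + L{\left(X{\left(j{\left(-4,0 \right)} \right)} \right)}\right)^{2} = \left(86 + \frac{3}{\sqrt{2 - \frac{4 \left(0 - -4\right)^{2}}{3}}}\right)^{2} = \left(86 + \frac{3}{\sqrt{2 - \frac{4 \left(0 + 4\right)^{2}}{3}}}\right)^{2} = \left(86 + \frac{3}{\sqrt{2 - \frac{4 \cdot 4^{2}}{3}}}\right)^{2} = \left(86 + \frac{3}{\sqrt{2 - \frac{64}{3}}}\right)^{2} = \left(86 + \frac{3}{\frac{1}{3} i \sqrt{174}}\right)^{2} = \left(86 + 3 \left(- \frac{i \sqrt{174}}{58}\right)\right)^{2} = \left(86 - \frac{3 i \sqrt{174}}{58}\right)^{2}$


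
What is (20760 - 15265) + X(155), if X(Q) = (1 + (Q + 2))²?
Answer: 30459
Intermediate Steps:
X(Q) = (3 + Q)² (X(Q) = (1 + (2 + Q))² = (3 + Q)²)
(20760 - 15265) + X(155) = (20760 - 15265) + (3 + 155)² = 5495 + 158² = 5495 + 24964 = 30459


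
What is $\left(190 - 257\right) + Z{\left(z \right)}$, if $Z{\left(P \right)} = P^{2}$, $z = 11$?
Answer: $54$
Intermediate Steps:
$\left(190 - 257\right) + Z{\left(z \right)} = \left(190 - 257\right) + 11^{2} = -67 + 121 = 54$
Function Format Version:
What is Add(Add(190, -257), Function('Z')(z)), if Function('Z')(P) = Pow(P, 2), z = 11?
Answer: 54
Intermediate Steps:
Add(Add(190, -257), Function('Z')(z)) = Add(Add(190, -257), Pow(11, 2)) = Add(-67, 121) = 54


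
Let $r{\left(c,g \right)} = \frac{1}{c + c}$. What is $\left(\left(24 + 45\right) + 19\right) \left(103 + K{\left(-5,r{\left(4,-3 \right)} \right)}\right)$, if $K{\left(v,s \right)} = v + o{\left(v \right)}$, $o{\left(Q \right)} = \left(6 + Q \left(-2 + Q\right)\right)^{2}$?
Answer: $156552$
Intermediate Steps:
$r{\left(c,g \right)} = \frac{1}{2 c}$
$K{\left(v,s \right)} = v + \left(6 + v^{2} - 2 v\right)^{2}$
$\left(\left(24 + 45\right) + 19\right) \left(103 + K{\left(-5,r{\left(4,-3 \right)} \right)}\right) = \left(\left(24 + 45\right) + 19\right) \left(103 - \left(5 - \left(6 + \left(-5\right)^{2} - -10\right)^{2}\right)\right) = \left(69 + 19\right) \left(103 - \left(5 - \left(6 + 25 + 10\right)^{2}\right)\right) = 88 \left(103 - \left(5 - 41^{2}\right)\right) = 88 \left(103 + \left(-5 + 1681\right)\right) = 88 \left(103 + 1676\right) = 88 \cdot 1779 = 156552$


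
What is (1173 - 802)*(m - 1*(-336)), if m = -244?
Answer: 34132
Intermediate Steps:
(1173 - 802)*(m - 1*(-336)) = (1173 - 802)*(-244 - 1*(-336)) = 371*(-244 + 336) = 371*92 = 34132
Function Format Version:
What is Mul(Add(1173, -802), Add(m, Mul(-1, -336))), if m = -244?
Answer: 34132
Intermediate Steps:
Mul(Add(1173, -802), Add(m, Mul(-1, -336))) = Mul(Add(1173, -802), Add(-244, Mul(-1, -336))) = Mul(371, Add(-244, 336)) = Mul(371, 92) = 34132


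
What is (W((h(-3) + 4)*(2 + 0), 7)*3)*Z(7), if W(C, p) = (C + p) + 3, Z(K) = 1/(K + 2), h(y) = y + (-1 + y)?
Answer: 4/3 ≈ 1.3333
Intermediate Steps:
h(y) = -1 + 2*y
Z(K) = 1/(2 + K)
W(C, p) = 3 + C + p
(W((h(-3) + 4)*(2 + 0), 7)*3)*Z(7) = ((3 + ((-1 + 2*(-3)) + 4)*(2 + 0) + 7)*3)/(2 + 7) = ((3 + ((-1 - 6) + 4)*2 + 7)*3)/9 = ((3 + (-7 + 4)*2 + 7)*3)*(1/9) = ((3 - 3*2 + 7)*3)*(1/9) = ((3 - 6 + 7)*3)*(1/9) = (4*3)*(1/9) = 12*(1/9) = 4/3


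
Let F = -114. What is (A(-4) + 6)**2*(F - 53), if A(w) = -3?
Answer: -1503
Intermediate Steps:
(A(-4) + 6)**2*(F - 53) = (-3 + 6)**2*(-114 - 53) = 3**2*(-167) = 9*(-167) = -1503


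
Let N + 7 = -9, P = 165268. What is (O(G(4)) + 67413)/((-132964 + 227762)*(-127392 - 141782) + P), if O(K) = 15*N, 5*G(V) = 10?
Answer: -67173/25516991584 ≈ -2.6325e-6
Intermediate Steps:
G(V) = 2 (G(V) = (⅕)*10 = 2)
N = -16 (N = -7 - 9 = -16)
O(K) = -240 (O(K) = 15*(-16) = -240)
(O(G(4)) + 67413)/((-132964 + 227762)*(-127392 - 141782) + P) = (-240 + 67413)/((-132964 + 227762)*(-127392 - 141782) + 165268) = 67173/(94798*(-269174) + 165268) = 67173/(-25517156852 + 165268) = 67173/(-25516991584) = 67173*(-1/25516991584) = -67173/25516991584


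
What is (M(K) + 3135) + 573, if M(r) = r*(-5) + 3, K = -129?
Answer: 4356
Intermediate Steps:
M(r) = 3 - 5*r (M(r) = -5*r + 3 = 3 - 5*r)
(M(K) + 3135) + 573 = ((3 - 5*(-129)) + 3135) + 573 = ((3 + 645) + 3135) + 573 = (648 + 3135) + 573 = 3783 + 573 = 4356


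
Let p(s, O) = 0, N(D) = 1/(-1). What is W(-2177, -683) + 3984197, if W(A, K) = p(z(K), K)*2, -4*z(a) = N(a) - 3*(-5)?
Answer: 3984197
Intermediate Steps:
N(D) = -1
z(a) = -7/2 (z(a) = -(-1 - 3*(-5))/4 = -(-1 + 15)/4 = -¼*14 = -7/2)
W(A, K) = 0 (W(A, K) = 0*2 = 0)
W(-2177, -683) + 3984197 = 0 + 3984197 = 3984197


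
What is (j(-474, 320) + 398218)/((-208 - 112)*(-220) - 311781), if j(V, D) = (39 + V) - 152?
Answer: -397631/241381 ≈ -1.6473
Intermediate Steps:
j(V, D) = -113 + V
(j(-474, 320) + 398218)/((-208 - 112)*(-220) - 311781) = ((-113 - 474) + 398218)/((-208 - 112)*(-220) - 311781) = (-587 + 398218)/(-320*(-220) - 311781) = 397631/(70400 - 311781) = 397631/(-241381) = 397631*(-1/241381) = -397631/241381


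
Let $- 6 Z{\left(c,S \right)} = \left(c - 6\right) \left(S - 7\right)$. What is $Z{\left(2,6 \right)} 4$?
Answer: $- \frac{8}{3} \approx -2.6667$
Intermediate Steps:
$Z{\left(c,S \right)} = - \frac{\left(-7 + S\right) \left(-6 + c\right)}{6}$ ($Z{\left(c,S \right)} = - \frac{\left(c - 6\right) \left(S - 7\right)}{6} = - \frac{\left(-6 + c\right) \left(-7 + S\right)}{6} = - \frac{\left(-7 + S\right) \left(-6 + c\right)}{6}$)
$Z{\left(2,6 \right)} 4 = \left(-7 + 6 + \frac{7}{6} \cdot 2 - 1 \cdot 2\right) 4 = \left(-7 + 6 + \frac{7}{3} - 2\right) 4 = \left(- \frac{2}{3}\right) 4 = - \frac{8}{3}$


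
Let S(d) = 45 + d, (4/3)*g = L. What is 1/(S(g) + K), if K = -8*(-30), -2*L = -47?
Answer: 8/2421 ≈ 0.0033044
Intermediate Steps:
L = 47/2 (L = -½*(-47) = 47/2 ≈ 23.500)
g = 141/8 (g = (¾)*(47/2) = 141/8 ≈ 17.625)
K = 240
1/(S(g) + K) = 1/((45 + 141/8) + 240) = 1/(501/8 + 240) = 1/(2421/8) = 8/2421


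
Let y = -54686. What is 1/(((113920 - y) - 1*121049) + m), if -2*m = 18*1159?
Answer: 1/37126 ≈ 2.6935e-5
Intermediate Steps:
m = -10431 (m = -9*1159 = -1/2*20862 = -10431)
1/(((113920 - y) - 1*121049) + m) = 1/(((113920 - 1*(-54686)) - 1*121049) - 10431) = 1/(((113920 + 54686) - 121049) - 10431) = 1/((168606 - 121049) - 10431) = 1/(47557 - 10431) = 1/37126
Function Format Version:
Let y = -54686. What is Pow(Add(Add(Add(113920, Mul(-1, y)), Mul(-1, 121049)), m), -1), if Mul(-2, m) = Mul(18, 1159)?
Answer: Rational(1, 37126) ≈ 2.6935e-5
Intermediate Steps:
m = -10431 (m = Mul(Rational(-1, 2), Mul(18, 1159)) = Mul(Rational(-1, 2), 20862) = -10431)
Pow(Add(Add(Add(113920, Mul(-1, y)), Mul(-1, 121049)), m), -1) = Pow(Add(Add(Add(113920, Mul(-1, -54686)), Mul(-1, 121049)), -10431), -1) = Pow(Add(Add(Add(113920, 54686), -121049), -10431), -1) = Pow(Add(Add(168606, -121049), -10431), -1) = Pow(Add(47557, -10431), -1) = Pow(37126, -1) = Rational(1, 37126)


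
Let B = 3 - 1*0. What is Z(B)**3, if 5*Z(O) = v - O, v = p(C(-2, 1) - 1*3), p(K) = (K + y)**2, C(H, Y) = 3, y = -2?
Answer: 1/125 ≈ 0.0080000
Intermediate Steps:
p(K) = (-2 + K)**2 (p(K) = (K - 2)**2 = (-2 + K)**2)
v = 4 (v = (-2 + (3 - 1*3))**2 = (-2 + (3 - 3))**2 = (-2 + 0)**2 = (-2)**2 = 4)
B = 3 (B = 3 + 0 = 3)
Z(O) = 4/5 - O/5 (Z(O) = (4 - O)/5 = 4/5 - O/5)
Z(B)**3 = (4/5 - 1/5*3)**3 = (4/5 - 3/5)**3 = (1/5)**3 = 1/125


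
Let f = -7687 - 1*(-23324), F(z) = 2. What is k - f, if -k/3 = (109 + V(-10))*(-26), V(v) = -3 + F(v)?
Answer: -7213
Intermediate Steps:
V(v) = -1 (V(v) = -3 + 2 = -1)
f = 15637 (f = -7687 + 23324 = 15637)
k = 8424 (k = -3*(109 - 1)*(-26) = -324*(-26) = -3*(-2808) = 8424)
k - f = 8424 - 1*15637 = 8424 - 15637 = -7213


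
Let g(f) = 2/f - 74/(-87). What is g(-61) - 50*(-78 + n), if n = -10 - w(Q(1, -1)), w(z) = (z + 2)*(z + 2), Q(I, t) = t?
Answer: 23620490/5307 ≈ 4450.8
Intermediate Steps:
w(z) = (2 + z)**2 (w(z) = (2 + z)*(2 + z) = (2 + z)**2)
n = -11 (n = -10 - (2 - 1)**2 = -10 - 1*1**2 = -10 - 1*1 = -10 - 1 = -11)
g(f) = 74/87 + 2/f (g(f) = 2/f - 74*(-1/87) = 2/f + 74/87 = 74/87 + 2/f)
g(-61) - 50*(-78 + n) = (74/87 + 2/(-61)) - 50*(-78 - 11) = (74/87 + 2*(-1/61)) - 50*(-89) = (74/87 - 2/61) + 4450 = 4340/5307 + 4450 = 23620490/5307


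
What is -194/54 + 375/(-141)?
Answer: -7934/1269 ≈ -6.2522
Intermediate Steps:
-194/54 + 375/(-141) = -194*1/54 + 375*(-1/141) = -97/27 - 125/47 = -7934/1269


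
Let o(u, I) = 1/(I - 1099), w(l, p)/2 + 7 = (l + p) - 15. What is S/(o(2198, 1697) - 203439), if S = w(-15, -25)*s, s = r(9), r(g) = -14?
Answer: -148304/17379503 ≈ -0.0085333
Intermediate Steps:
w(l, p) = -44 + 2*l + 2*p (w(l, p) = -14 + 2*((l + p) - 15) = -14 + 2*(-15 + l + p) = -14 + (-30 + 2*l + 2*p) = -44 + 2*l + 2*p)
s = -14
o(u, I) = 1/(-1099 + I)
S = 1736 (S = (-44 + 2*(-15) + 2*(-25))*(-14) = (-44 - 30 - 50)*(-14) = -124*(-14) = 1736)
S/(o(2198, 1697) - 203439) = 1736/(1/(-1099 + 1697) - 203439) = 1736/(1/598 - 203439) = 1736/(-121656521/598) = 1736*(-598/121656521) = -148304/17379503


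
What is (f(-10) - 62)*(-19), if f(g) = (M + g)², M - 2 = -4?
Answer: -1558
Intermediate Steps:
M = -2 (M = 2 - 4 = -2)
f(g) = (-2 + g)²
(f(-10) - 62)*(-19) = ((-2 - 10)² - 62)*(-19) = ((-12)² - 62)*(-19) = (144 - 62)*(-19) = 82*(-19) = -1558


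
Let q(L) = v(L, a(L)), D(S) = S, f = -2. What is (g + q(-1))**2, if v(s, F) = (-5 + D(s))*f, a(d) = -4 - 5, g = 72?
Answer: 7056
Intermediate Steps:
a(d) = -9
v(s, F) = 10 - 2*s (v(s, F) = (-5 + s)*(-2) = 10 - 2*s)
q(L) = 10 - 2*L
(g + q(-1))**2 = (72 + (10 - 2*(-1)))**2 = (72 + (10 + 2))**2 = (72 + 12)**2 = 84**2 = 7056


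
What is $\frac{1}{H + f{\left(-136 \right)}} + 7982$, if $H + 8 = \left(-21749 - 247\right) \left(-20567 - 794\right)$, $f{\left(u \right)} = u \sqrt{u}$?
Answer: $\frac{440536908111446521217}{55191293925247940} + \frac{17 i \sqrt{34}}{13797823481311985} \approx 7982.0 + 7.1842 \cdot 10^{-15} i$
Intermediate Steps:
$f{\left(u \right)} = u^{\frac{3}{2}}$
$H = 469856548$ ($H = -8 + \left(-21749 - 247\right) \left(-20567 - 794\right) = -8 - -469856556 = -8 + 469856556 = 469856548$)
$\frac{1}{H + f{\left(-136 \right)}} + 7982 = \frac{1}{469856548 + \left(-136\right)^{\frac{3}{2}}} + 7982 = \frac{1}{469856548 - 272 i \sqrt{34}} + 7982 = 7982 + \frac{1}{469856548 - 272 i \sqrt{34}}$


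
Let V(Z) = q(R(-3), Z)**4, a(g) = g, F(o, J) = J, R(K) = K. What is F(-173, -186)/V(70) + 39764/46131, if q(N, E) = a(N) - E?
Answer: 1129219074758/1310039255571 ≈ 0.86197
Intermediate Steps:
q(N, E) = N - E
V(Z) = (-3 - Z)**4
F(-173, -186)/V(70) + 39764/46131 = -186/(3 + 70)**4 + 39764/46131 = -186/(73**4) + 39764*(1/46131) = -186/28398241 + 39764/46131 = 1129219074758/1310039255571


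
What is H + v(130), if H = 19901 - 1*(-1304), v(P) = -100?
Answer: 21105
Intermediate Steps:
H = 21205 (H = 19901 + 1304 = 21205)
H + v(130) = 21205 - 100 = 21105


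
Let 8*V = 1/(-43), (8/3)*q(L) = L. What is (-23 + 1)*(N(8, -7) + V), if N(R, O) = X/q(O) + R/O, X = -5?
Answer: -60313/3612 ≈ -16.698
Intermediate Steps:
q(L) = 3*L/8
N(R, O) = -40/(3*O) + R/O (N(R, O) = -5*8/(3*O) + R/O = -40/(3*O) + R/O)
V = -1/344 (V = (1/8)/(-43) = (1/8)*(-1/43) = -1/344 ≈ -0.0029070)
(-23 + 1)*(N(8, -7) + V) = (-23 + 1)*((-40/3 + 8)/(-7) - 1/344) = -22*(-1/7*(-16/3) - 1/344) = -22*(16/21 - 1/344) = -22*5483/7224 = -60313/3612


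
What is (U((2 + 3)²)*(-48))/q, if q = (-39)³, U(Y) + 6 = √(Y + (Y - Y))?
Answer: -16/19773 ≈ -0.00080918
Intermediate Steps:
U(Y) = -6 + √Y (U(Y) = -6 + √(Y + (Y - Y)) = -6 + √(Y + 0) = -6 + √Y)
q = -59319
(U((2 + 3)²)*(-48))/q = ((-6 + √((2 + 3)²))*(-48))/(-59319) = ((-6 + √(5²))*(-48))*(-1/59319) = ((-6 + √25)*(-48))*(-1/59319) = ((-6 + 5)*(-48))*(-1/59319) = -1*(-48)*(-1/59319) = 48*(-1/59319) = -16/19773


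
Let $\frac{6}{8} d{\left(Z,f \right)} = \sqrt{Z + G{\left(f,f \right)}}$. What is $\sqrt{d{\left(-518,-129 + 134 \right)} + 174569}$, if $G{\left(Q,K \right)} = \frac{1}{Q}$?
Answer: $\frac{\sqrt{39278025 + 60 i \sqrt{12945}}}{15} \approx 417.81 + 0.036308 i$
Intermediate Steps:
$d{\left(Z,f \right)} = \frac{4 \sqrt{Z + \frac{1}{f}}}{3}$
$\sqrt{d{\left(-518,-129 + 134 \right)} + 174569} = \sqrt{\frac{4 \sqrt{-518 + \frac{1}{-129 + 134}}}{3} + 174569} = \sqrt{\frac{4 \sqrt{-518 + \frac{1}{5}}}{3} + 174569} = \sqrt{\frac{4 \sqrt{- \frac{2589}{5}}}{3} + 174569} = \sqrt{\frac{4 \frac{i \sqrt{12945}}{5}}{3} + 174569} = \sqrt{\frac{4 i \sqrt{12945}}{15} + 174569} = \sqrt{174569 + \frac{4 i \sqrt{12945}}{15}}$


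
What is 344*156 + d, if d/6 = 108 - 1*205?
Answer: 53082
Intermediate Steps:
d = -582 (d = 6*(108 - 1*205) = 6*(108 - 205) = 6*(-97) = -582)
344*156 + d = 344*156 - 582 = 53664 - 582 = 53082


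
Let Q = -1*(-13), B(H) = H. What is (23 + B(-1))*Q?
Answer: 286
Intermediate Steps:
Q = 13
(23 + B(-1))*Q = (23 - 1)*13 = 22*13 = 286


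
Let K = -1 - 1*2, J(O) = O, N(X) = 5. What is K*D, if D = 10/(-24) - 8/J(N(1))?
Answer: 121/20 ≈ 6.0500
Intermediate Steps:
D = -121/60 (D = 10/(-24) - 8/5 = 10*(-1/24) - 8*⅕ = -5/12 - 8/5 = -121/60 ≈ -2.0167)
K = -3 (K = -1 - 2 = -3)
K*D = -3*(-121/60) = 121/20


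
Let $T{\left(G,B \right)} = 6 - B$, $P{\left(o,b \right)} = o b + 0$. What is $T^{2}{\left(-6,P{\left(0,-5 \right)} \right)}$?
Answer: $36$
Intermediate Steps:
$P{\left(o,b \right)} = b o$ ($P{\left(o,b \right)} = b o + 0 = b o$)
$T^{2}{\left(-6,P{\left(0,-5 \right)} \right)} = \left(6 - \left(-5\right) 0\right)^{2} = \left(6 - 0\right)^{2} = \left(6 + 0\right)^{2} = 6^{2} = 36$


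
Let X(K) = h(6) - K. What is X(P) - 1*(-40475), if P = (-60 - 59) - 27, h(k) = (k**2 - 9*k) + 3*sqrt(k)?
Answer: 40603 + 3*sqrt(6) ≈ 40610.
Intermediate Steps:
h(k) = k**2 - 9*k + 3*sqrt(k)
P = -146 (P = -119 - 27 = -146)
X(K) = -18 - K + 3*sqrt(6) (X(K) = (6**2 - 9*6 + 3*sqrt(6)) - K = (36 - 54 + 3*sqrt(6)) - K = (-18 + 3*sqrt(6)) - K = -18 - K + 3*sqrt(6))
X(P) - 1*(-40475) = (-18 - 1*(-146) + 3*sqrt(6)) - 1*(-40475) = (-18 + 146 + 3*sqrt(6)) + 40475 = (128 + 3*sqrt(6)) + 40475 = 40603 + 3*sqrt(6)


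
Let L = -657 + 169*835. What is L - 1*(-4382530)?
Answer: 4522988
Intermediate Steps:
L = 140458 (L = -657 + 141115 = 140458)
L - 1*(-4382530) = 140458 - 1*(-4382530) = 140458 + 4382530 = 4522988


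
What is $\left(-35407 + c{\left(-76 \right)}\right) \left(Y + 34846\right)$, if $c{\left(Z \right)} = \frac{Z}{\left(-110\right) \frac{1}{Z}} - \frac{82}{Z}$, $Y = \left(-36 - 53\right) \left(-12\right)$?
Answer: $- \frac{1330759492883}{1045} \approx -1.2735 \cdot 10^{9}$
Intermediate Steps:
$Y = 1068$ ($Y = \left(-89\right) \left(-12\right) = 1068$)
$c{\left(Z \right)} = - \frac{82}{Z} - \frac{Z^{2}}{110}$ ($c{\left(Z \right)} = Z \left(- \frac{Z}{110}\right) - \frac{82}{Z} = - \frac{Z^{2}}{110} - \frac{82}{Z} = - \frac{82}{Z} - \frac{Z^{2}}{110}$)
$\left(-35407 + c{\left(-76 \right)}\right) \left(Y + 34846\right) = \left(-35407 + \frac{-9020 - \left(-76\right)^{3}}{110 \left(-76\right)}\right) \left(1068 + 34846\right) = \left(-35407 + \frac{1}{110} \left(- \frac{1}{76}\right) \left(-9020 - -438976\right)\right) 35914 = \left(-35407 + \frac{1}{110} \left(- \frac{1}{76}\right) \left(-9020 + 438976\right)\right) 35914 = \left(-35407 + \frac{1}{110} \left(- \frac{1}{76}\right) 429956\right) 35914 = \left(-35407 - \frac{107489}{2090}\right) 35914 = \left(- \frac{74108119}{2090}\right) 35914 = - \frac{1330759492883}{1045}$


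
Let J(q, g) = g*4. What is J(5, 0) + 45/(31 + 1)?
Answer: 45/32 ≈ 1.4063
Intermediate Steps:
J(q, g) = 4*g
J(5, 0) + 45/(31 + 1) = 4*0 + 45/(31 + 1) = 0 + 45/32 = 45/32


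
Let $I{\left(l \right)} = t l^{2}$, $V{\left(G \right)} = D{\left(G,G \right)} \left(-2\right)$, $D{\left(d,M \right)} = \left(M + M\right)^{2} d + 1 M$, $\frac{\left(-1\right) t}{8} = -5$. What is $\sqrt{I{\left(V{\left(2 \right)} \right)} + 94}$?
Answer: $\sqrt{185054} \approx 430.18$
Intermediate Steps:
$t = 40$ ($t = \left(-8\right) \left(-5\right) = 40$)
$D{\left(d,M \right)} = M + 4 d M^{2}$ ($D{\left(d,M \right)} = \left(2 M\right)^{2} d + M = 4 M^{2} d + M = 4 d M^{2} + M = M + 4 d M^{2}$)
$V{\left(G \right)} = - 2 G \left(1 + 4 G^{2}\right)$ ($V{\left(G \right)} = G \left(1 + 4 G G\right) \left(-2\right) = G \left(1 + 4 G^{2}\right) \left(-2\right) = - 2 G \left(1 + 4 G^{2}\right)$)
$I{\left(l \right)} = 40 l^{2}$
$\sqrt{I{\left(V{\left(2 \right)} \right)} + 94} = \sqrt{40 \left(- 8 \cdot 2^{3} - 4\right)^{2} + 94} = \sqrt{40 \left(\left(-8\right) 8 - 4\right)^{2} + 94} = \sqrt{40 \left(-64 - 4\right)^{2} + 94} = \sqrt{40 \left(-68\right)^{2} + 94} = \sqrt{40 \cdot 4624 + 94} = \sqrt{184960 + 94} = \sqrt{185054}$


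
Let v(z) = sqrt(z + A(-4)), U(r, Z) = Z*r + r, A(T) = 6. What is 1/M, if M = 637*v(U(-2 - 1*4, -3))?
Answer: sqrt(2)/3822 ≈ 0.00037002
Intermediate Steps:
U(r, Z) = r + Z*r
v(z) = sqrt(6 + z) (v(z) = sqrt(z + 6) = sqrt(6 + z))
M = 1911*sqrt(2) (M = 637*sqrt(6 + (-2 - 1*4)*(1 - 3)) = 637*sqrt(6 + (-2 - 4)*(-2)) = 637*sqrt(6 - 6*(-2)) = 637*sqrt(6 + 12) = 637*sqrt(18) = 637*(3*sqrt(2)) = 1911*sqrt(2) ≈ 2702.6)
1/M = 1/(1911*sqrt(2)) = sqrt(2)/3822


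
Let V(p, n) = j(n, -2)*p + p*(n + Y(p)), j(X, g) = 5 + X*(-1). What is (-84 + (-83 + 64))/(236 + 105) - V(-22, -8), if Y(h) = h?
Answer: -127637/341 ≈ -374.30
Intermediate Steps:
j(X, g) = 5 - X
V(p, n) = p*(5 - n) + p*(n + p) (V(p, n) = (5 - n)*p + p*(n + p) = p*(5 - n) + p*(n + p))
(-84 + (-83 + 64))/(236 + 105) - V(-22, -8) = (-84 + (-83 + 64))/(236 + 105) - (-22)*(5 - 22) = (-84 - 19)/341 - (-22)*(-17) = -103*1/341 - 1*374 = -103/341 - 374 = -127637/341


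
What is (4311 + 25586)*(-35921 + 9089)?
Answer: -802196304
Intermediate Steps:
(4311 + 25586)*(-35921 + 9089) = 29897*(-26832) = -802196304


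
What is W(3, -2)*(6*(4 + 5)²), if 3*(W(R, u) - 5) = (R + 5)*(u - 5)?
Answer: -6642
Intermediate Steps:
W(R, u) = 5 + (-5 + u)*(5 + R)/3 (W(R, u) = 5 + ((R + 5)*(u - 5))/3 = 5 + ((5 + R)*(-5 + u))/3 = 5 + ((-5 + u)*(5 + R))/3 = 5 + (-5 + u)*(5 + R)/3)
W(3, -2)*(6*(4 + 5)²) = (-10/3 - 5/3*3 + (5/3)*(-2) + (⅓)*3*(-2))*(6*(4 + 5)²) = (-10/3 - 5 - 10/3 - 2)*(6*9²) = -82*81 = -41/3*486 = -6642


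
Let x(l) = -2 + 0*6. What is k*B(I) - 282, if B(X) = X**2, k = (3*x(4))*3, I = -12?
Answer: -2874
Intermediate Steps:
x(l) = -2 (x(l) = -2 + 0 = -2)
k = -18 (k = (3*(-2))*3 = -6*3 = -18)
k*B(I) - 282 = -18*(-12)**2 - 282 = -18*144 - 282 = -2592 - 282 = -2874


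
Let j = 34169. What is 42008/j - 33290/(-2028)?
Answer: 611339117/34647366 ≈ 17.645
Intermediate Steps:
42008/j - 33290/(-2028) = 42008/34169 - 33290/(-2028) = 42008*(1/34169) - 33290*(-1/2028) = 42008/34169 + 16645/1014 = 611339117/34647366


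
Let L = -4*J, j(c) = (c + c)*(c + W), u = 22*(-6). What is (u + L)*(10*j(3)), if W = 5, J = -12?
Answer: -40320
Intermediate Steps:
u = -132
j(c) = 2*c*(5 + c) (j(c) = (c + c)*(c + 5) = (2*c)*(5 + c) = 2*c*(5 + c))
L = 48 (L = -4*(-12) = 48)
(u + L)*(10*j(3)) = (-132 + 48)*(10*(2*3*(5 + 3))) = -840*2*3*8 = -840*48 = -84*480 = -40320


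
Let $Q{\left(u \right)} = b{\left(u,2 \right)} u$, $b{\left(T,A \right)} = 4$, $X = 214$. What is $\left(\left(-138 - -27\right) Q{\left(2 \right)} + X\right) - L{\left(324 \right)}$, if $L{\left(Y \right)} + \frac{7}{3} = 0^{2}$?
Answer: $- \frac{2015}{3} \approx -671.67$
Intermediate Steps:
$Q{\left(u \right)} = 4 u$
$L{\left(Y \right)} = - \frac{7}{3}$ ($L{\left(Y \right)} = - \frac{7}{3} + 0^{2} = - \frac{7}{3} + 0 = - \frac{7}{3}$)
$\left(\left(-138 - -27\right) Q{\left(2 \right)} + X\right) - L{\left(324 \right)} = \left(\left(-138 - -27\right) 4 \cdot 2 + 214\right) - - \frac{7}{3} = \left(\left(-138 + 27\right) 8 + 214\right) + \frac{7}{3} = \left(\left(-111\right) 8 + 214\right) + \frac{7}{3} = \left(-888 + 214\right) + \frac{7}{3} = -674 + \frac{7}{3} = - \frac{2015}{3}$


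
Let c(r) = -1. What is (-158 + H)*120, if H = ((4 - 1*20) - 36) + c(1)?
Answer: -25320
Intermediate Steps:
H = -53 (H = ((4 - 1*20) - 36) - 1 = ((4 - 20) - 36) - 1 = (-16 - 36) - 1 = -52 - 1 = -53)
(-158 + H)*120 = (-158 - 53)*120 = -211*120 = -25320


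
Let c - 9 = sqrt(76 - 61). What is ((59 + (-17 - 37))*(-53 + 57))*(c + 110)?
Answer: 2380 + 20*sqrt(15) ≈ 2457.5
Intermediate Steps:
c = 9 + sqrt(15) (c = 9 + sqrt(76 - 61) = 9 + sqrt(15) ≈ 12.873)
((59 + (-17 - 37))*(-53 + 57))*(c + 110) = ((59 + (-17 - 37))*(-53 + 57))*((9 + sqrt(15)) + 110) = ((59 - 54)*4)*(119 + sqrt(15)) = (5*4)*(119 + sqrt(15)) = 20*(119 + sqrt(15)) = 2380 + 20*sqrt(15)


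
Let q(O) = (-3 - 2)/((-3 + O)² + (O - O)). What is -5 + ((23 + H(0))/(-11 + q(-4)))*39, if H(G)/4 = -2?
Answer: -31385/544 ≈ -57.693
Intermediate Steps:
q(O) = -5/(-3 + O)² (q(O) = -5/((-3 + O)² + 0) = -5/(-3 + O)²)
H(G) = -8 (H(G) = 4*(-2) = -8)
-5 + ((23 + H(0))/(-11 + q(-4)))*39 = -5 + ((23 - 8)/(-11 - 5/(-3 - 4)²))*39 = -5 + (15/(-11 - 5/(-7)²))*39 = -5 + (15/(-11 - 5*1/49))*39 = -5 + (15/(-11 - 5/49))*39 = -5 + (15/(-544/49))*39 = -5 + (15*(-49/544))*39 = -5 - 735/544*39 = -5 - 28665/544 = -31385/544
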